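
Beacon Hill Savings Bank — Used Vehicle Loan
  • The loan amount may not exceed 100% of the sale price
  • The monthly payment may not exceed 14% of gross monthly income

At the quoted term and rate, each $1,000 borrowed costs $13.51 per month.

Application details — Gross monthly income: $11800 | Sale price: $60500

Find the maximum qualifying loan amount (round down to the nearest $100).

Payment cap: 14% × $11,800 = $1,652/month.
At $13.51 per $1,000, that supports 1,652/13.51 × 1,000 ≈ $122,279 → $122,200.
LTV cap: 100% × $60,500 = $60,500 → $60,500.
Binding constraint: loan-to-value.

$60,500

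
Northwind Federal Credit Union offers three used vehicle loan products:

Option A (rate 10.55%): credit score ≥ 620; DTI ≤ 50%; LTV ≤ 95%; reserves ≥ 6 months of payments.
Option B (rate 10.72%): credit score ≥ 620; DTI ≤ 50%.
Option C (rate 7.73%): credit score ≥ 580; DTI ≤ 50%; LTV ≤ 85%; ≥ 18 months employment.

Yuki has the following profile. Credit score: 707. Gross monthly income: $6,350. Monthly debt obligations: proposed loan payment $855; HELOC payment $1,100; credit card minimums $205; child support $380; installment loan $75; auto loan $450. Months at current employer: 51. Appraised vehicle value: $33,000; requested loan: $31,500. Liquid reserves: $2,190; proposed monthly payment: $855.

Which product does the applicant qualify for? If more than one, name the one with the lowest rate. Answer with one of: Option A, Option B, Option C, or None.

Total debts = (855 + 1,100 + 205 + 380 + 75 + 450) = 3,065; DTI = 3,065/6,350 = 48.3%.
LTV = 31,500/33,000 = 95.5%.
Reserves = 2,190/855 = 2.6 months.
Option A: score 707 ≥ 620; DTI 48.3% ≤ 50%; LTV 95.5% > 95%; reserves 2.6 < 6 mo → does not qualify.
Option B: score 707 ≥ 620; DTI 48.3% ≤ 50% → qualifies.
Option C: score 707 ≥ 580; DTI 48.3% ≤ 50%; LTV 95.5% > 85%; employment 51 ≥ 18 mo → does not qualify.

Option B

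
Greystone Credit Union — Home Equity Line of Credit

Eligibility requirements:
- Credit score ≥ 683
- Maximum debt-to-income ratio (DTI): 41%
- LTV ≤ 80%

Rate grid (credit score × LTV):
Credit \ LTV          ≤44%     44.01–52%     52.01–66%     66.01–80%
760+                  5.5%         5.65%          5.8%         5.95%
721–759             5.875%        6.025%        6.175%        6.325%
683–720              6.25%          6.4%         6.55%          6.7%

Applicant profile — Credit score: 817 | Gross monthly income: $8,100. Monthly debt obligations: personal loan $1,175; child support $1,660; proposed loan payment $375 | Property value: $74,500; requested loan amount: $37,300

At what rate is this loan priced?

Credit score 817 ≥ 683; Total monthly debts = (1,175 + 1,660 + 375) = 3,210. Debt-to-income = 3,210/8,100 = 39.6% — meets 41% limit
Loan-to-value = 37,300/74,500 = 50.1% — pass (80% max)
Row: 817 falls in 760+. Column: 50.1% falls in 44.01–52%. Rate = 5.65%.

5.65%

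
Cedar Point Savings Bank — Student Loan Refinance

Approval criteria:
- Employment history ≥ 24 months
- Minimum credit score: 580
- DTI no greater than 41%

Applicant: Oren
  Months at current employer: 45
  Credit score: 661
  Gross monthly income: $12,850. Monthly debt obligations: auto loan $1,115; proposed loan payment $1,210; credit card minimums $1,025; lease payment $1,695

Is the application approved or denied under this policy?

Approved

Employment 45 ≥ 24 months
Credit score 661 ≥ 580 (meets)
Total monthly debts = (1,115 + 1,210 + 1,025 + 1,695) = 5,045. DTI: 5,045 ÷ 12,850 = 39.3%, within the 41% cap
All criteria satisfied.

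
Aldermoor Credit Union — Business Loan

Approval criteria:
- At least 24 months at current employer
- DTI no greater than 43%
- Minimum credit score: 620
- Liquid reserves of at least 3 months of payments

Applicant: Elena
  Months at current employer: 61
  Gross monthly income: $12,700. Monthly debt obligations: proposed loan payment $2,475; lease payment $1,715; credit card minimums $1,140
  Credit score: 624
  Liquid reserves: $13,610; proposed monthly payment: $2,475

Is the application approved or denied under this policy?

Employment 61 ≥ 24 months
Total monthly debts = (2,475 + 1,715 + 1,140) = 5,330. DTI: 5,330 ÷ 12,700 = 42%, within the 43% cap
Credit score 624 ≥ 620 (meets)
Liquid reserves cover 13,610/2,475 = 5.5 months — ≥ 3 required
All criteria satisfied.

Approved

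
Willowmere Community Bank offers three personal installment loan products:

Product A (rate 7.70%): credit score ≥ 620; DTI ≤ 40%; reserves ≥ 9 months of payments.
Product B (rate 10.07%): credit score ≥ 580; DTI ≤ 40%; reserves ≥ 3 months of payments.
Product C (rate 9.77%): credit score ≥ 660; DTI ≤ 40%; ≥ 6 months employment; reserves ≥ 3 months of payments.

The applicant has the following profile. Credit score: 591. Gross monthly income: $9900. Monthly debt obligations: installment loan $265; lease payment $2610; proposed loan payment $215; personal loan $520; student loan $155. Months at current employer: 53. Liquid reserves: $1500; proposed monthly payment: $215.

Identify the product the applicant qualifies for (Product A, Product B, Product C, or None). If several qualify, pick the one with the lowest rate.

Total debts = (265 + 2,610 + 215 + 520 + 155) = 3,765; DTI = 3,765/9,900 = 38%.
Reserves = 1,500/215 = 7.0 months.
Product A: score 591 < 620; DTI 38% ≤ 40%; reserves 7.0 < 9 mo → does not qualify.
Product B: score 591 ≥ 580; DTI 38% ≤ 40%; reserves 7.0 ≥ 3 mo → qualifies.
Product C: score 591 < 660; DTI 38% ≤ 40%; employment 53 ≥ 6 mo; reserves 7.0 ≥ 3 mo → does not qualify.

Product B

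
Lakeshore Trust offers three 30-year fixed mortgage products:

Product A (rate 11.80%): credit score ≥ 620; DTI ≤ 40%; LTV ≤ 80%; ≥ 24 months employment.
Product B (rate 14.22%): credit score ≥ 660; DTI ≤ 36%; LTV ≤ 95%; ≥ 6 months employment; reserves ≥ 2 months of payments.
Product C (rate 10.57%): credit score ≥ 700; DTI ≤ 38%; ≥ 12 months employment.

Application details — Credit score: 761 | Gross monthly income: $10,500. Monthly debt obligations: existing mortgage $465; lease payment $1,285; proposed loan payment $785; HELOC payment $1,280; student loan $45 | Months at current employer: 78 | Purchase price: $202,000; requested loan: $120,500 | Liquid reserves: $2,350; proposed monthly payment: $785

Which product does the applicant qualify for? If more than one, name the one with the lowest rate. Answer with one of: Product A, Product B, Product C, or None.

Total debts = (465 + 1,285 + 785 + 1,280 + 45) = 3,860; DTI = 3,860/10,500 = 36.8%.
LTV = 120,500/202,000 = 59.7%.
Reserves = 2,350/785 = 3.0 months.
Product A: score 761 ≥ 620; DTI 36.8% ≤ 40%; LTV 59.7% ≤ 80%; employment 78 ≥ 24 mo → qualifies.
Product B: score 761 ≥ 660; DTI 36.8% > 36%; LTV 59.7% ≤ 95%; employment 78 ≥ 6 mo; reserves 3.0 ≥ 2 mo → does not qualify.
Product C: score 761 ≥ 700; DTI 36.8% ≤ 38%; employment 78 ≥ 12 mo → qualifies.
Qualifying: Product A, Product C. Lowest rate is 10.57% → Product C.

Product C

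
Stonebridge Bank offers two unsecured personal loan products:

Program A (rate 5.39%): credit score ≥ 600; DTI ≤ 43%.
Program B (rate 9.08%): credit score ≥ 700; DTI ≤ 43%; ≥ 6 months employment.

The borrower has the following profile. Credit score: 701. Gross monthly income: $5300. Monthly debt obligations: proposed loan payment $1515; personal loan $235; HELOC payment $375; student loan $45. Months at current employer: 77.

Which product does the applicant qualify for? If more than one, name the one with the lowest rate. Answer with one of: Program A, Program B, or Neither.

Program A

Total debts = (1,515 + 235 + 375 + 45) = 2,170; DTI = 2,170/5,300 = 40.9%.
Program A: score 701 ≥ 600; DTI 40.9% ≤ 43% → qualifies.
Program B: score 701 ≥ 700; DTI 40.9% ≤ 43%; employment 77 ≥ 6 mo → qualifies.
Qualifying: Program A, Program B. Lowest rate is 5.39% → Program A.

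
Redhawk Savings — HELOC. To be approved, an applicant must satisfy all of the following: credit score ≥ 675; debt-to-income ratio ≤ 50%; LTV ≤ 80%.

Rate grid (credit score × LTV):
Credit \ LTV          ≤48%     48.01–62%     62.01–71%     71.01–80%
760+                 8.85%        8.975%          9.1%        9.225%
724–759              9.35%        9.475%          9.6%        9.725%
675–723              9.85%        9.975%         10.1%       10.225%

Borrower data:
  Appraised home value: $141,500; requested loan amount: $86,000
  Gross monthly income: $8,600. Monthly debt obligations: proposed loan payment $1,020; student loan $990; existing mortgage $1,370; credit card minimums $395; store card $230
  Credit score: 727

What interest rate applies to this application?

Credit score 727 ≥ 675; Total monthly debts = (1,020 + 990 + 1,370 + 395 + 230) = 4,005. Debt-to-income = 4,005/8,600 = 46.6% — meets 50% limit
LTV = 86,000/141,500 = 60.8% ≤ 80%
Row: 727 falls in 724–759. Column: 60.8% falls in 48.01–62%. Rate = 9.475%.

9.475%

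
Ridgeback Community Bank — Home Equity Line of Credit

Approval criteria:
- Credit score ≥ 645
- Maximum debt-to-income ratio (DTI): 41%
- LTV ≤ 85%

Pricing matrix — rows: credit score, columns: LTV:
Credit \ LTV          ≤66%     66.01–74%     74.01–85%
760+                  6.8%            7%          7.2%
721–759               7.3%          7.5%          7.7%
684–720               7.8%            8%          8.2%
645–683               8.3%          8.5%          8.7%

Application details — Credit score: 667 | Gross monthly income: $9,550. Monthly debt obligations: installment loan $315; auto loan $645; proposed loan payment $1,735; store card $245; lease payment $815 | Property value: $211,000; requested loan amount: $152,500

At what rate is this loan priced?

Credit score 667 ≥ 645; Total monthly debts = (315 + 645 + 1,735 + 245 + 815) = 3,755. DTI: 3,755 ÷ 9,550 = 39.3%, within the 41% cap
Loan-to-value = 152,500/211,000 = 72.3% — pass (85% max)
Score 667 is in the 645–683 band; LTV 72.3% is in the 66.01–74% band → 8.5%.

8.5%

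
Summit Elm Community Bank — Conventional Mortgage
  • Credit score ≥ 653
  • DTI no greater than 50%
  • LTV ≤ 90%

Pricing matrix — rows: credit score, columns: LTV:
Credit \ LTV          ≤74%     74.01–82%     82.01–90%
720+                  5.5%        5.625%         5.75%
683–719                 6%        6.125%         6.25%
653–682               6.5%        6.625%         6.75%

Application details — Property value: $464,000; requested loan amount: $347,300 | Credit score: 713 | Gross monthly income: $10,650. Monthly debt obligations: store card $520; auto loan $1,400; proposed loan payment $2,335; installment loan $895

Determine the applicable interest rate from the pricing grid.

6.125%

Credit score 713 ≥ 653; Total monthly debts = (520 + 1,400 + 2,335 + 895) = 5,150. Debt-to-income = 5,150/10,650 = 48.4% — meets 50% limit
LTV = 347,300/464,000 = 74.8% ≤ 90%
Credit 713 → row 683–719; LTV 74.8% → column 74.01–82%. Grid cell → 6.125%.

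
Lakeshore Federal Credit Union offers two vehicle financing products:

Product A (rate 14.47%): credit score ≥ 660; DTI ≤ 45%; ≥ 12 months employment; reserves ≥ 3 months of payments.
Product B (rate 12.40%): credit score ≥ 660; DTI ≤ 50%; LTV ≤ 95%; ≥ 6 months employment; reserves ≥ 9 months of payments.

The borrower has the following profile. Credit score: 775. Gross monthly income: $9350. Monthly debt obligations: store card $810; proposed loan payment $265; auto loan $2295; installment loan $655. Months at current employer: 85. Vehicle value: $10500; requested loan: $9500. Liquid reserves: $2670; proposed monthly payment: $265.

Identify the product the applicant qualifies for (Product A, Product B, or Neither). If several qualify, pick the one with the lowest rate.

Product B

Total debts = (810 + 265 + 2,295 + 655) = 4,025; DTI = 4,025/9,350 = 43%.
LTV = 9,500/10,500 = 90.5%.
Reserves = 2,670/265 = 10.1 months.
Product A: score 775 ≥ 660; DTI 43% ≤ 45%; employment 85 ≥ 12 mo; reserves 10.1 ≥ 3 mo → qualifies.
Product B: score 775 ≥ 660; DTI 43% ≤ 50%; LTV 90.5% ≤ 95%; employment 85 ≥ 6 mo; reserves 10.1 ≥ 9 mo → qualifies.
Qualifying: Product A, Product B. Lowest rate is 12.40% → Product B.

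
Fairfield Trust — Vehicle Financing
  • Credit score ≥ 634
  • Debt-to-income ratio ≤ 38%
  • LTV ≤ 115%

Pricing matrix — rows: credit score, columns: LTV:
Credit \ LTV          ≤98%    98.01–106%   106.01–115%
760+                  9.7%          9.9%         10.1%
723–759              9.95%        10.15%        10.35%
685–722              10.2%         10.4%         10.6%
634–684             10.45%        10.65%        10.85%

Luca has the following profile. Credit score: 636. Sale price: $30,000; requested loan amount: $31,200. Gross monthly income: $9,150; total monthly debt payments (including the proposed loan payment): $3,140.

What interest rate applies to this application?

10.65%

Credit score 636 ≥ 634; DTI: 3,140 ÷ 9,150 = 34.3%, within the 38% cap
LTV = 31,200/30,000 = 104% ≤ 115%
Score 636 is in the 634–684 band; LTV 104% is in the 98.01–106% band → 10.65%.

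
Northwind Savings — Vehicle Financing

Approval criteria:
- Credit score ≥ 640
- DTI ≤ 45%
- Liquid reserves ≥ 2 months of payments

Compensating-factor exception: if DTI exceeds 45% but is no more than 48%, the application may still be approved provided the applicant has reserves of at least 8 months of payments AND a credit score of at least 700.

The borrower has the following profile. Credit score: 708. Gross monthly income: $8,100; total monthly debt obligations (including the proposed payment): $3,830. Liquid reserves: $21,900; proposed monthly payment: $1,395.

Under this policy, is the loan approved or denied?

Approved

Credit score 708 ≥ 640 (meets base)
DTI = 3,830/8,100 = 47.3% > 45% — standard DTI limit exceeded.
Reserves = 21,900/1,395 = 15.7 months ≥ 2
47.3% falls in the override range (45%–48%), so the compensating-factor test applies.
Override check — reserves: 15.7 mo (ok); score: 708 (ok).
Both override conditions satisfied; DTI exception granted.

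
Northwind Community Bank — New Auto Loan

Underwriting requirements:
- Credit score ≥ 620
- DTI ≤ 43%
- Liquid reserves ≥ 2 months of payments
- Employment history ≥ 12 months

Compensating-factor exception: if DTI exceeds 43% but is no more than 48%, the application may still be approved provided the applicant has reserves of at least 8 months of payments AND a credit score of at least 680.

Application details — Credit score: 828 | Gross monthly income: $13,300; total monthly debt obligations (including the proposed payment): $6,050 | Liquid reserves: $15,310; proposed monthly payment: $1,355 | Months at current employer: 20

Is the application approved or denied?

Approved

Credit score 828 ≥ 620 (meets base)
DTI = 6,050/13,300 = 45.5% > 43% — standard DTI limit exceeded.
Reserves = 15,310/1,355 = 11.3 months ≥ 2
Employment 20 ≥ 12 months
DTI 45.5% is within the 43%–48% exception band; checking compensating factors.
Override check — reserves: 11.3 mo (ok); score: 828 (ok).
Both override conditions satisfied; DTI exception granted.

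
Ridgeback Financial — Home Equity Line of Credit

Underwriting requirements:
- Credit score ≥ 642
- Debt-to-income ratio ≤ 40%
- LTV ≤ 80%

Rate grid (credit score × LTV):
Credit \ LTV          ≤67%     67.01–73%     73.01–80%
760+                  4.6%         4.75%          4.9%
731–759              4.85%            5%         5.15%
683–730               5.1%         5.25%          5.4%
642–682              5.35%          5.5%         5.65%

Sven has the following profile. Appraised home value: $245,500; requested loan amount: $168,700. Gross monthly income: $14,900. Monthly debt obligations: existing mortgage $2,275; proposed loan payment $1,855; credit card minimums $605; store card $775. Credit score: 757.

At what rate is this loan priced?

Credit score 757 ≥ 642; Total monthly debts = (2,275 + 1,855 + 605 + 775) = 5,510. DTI: 5,510 ÷ 14,900 = 37%, within the 40% cap
LTV: 168,700 ÷ 245,500 = 68.7%, within 80% cap
Credit 757 → row 731–759; LTV 68.7% → column 67.01–73%. Grid cell → 5%.

5%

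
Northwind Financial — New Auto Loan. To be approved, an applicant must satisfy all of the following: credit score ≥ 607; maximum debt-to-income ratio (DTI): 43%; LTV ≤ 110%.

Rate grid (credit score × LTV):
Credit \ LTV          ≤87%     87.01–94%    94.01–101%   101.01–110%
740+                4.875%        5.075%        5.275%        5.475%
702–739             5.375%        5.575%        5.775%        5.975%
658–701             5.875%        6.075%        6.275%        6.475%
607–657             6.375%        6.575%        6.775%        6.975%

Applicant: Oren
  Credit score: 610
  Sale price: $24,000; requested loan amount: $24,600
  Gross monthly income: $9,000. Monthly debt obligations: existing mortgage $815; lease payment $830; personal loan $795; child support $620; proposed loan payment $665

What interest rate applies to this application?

Credit score 610 ≥ 607; Total monthly debts = (815 + 830 + 795 + 620 + 665) = 3,725. Debt-to-income = 3,725/9,000 = 41.4% — meets 43% limit
Loan-to-value = 24,600/24,000 = 102.5% — pass (110% max)
Row: 610 falls in 607–657. Column: 102.5% falls in 101.01–110%. Rate = 6.975%.

6.975%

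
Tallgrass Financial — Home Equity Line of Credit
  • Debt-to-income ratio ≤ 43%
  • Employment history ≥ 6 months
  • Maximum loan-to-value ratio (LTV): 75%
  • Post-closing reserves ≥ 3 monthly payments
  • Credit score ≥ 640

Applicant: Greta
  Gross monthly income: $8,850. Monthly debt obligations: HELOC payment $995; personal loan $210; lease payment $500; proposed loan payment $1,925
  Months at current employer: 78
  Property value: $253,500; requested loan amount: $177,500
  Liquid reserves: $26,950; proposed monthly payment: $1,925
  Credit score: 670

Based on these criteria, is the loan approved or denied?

Approved

Total monthly debts = (995 + 210 + 500 + 1,925) = 3,630. Debt-to-income = 3,630/8,850 = 41% — meets 43% limit
Employment 78 ≥ 6 months
LTV: 177,500 ÷ 253,500 = 70%, within 75% cap
Reserves = 26,950/1,925 = 14.0 months ≥ 3
Credit score 670 ≥ 640 (meets)
All criteria satisfied.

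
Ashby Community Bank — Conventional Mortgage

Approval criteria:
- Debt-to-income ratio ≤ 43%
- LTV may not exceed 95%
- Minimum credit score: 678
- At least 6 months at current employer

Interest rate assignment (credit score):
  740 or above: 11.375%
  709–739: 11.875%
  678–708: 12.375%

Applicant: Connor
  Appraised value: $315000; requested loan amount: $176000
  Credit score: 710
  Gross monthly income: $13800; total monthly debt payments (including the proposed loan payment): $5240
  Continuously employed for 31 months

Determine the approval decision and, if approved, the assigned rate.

Approved at 11.875%

Credit score 710 ≥ 678 (meets minimum)
Employment 31 ≥ 6 months
LTV = 176,000/315,000 = 55.9% ≤ 95%
Debt-to-income = 5,240/13,800 = 38% — meets 43% limit
All requirements met. Score 710 falls in the 709–739 tier → 11.875%.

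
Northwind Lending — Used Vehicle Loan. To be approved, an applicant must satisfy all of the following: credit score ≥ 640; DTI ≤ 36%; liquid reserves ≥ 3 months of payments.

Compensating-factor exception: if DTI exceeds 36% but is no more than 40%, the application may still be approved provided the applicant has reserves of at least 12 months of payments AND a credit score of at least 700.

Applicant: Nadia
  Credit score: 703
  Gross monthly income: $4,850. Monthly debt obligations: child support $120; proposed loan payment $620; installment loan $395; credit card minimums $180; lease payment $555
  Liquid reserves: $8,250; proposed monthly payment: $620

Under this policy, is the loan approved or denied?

Approved

Credit score 703 ≥ 640 (meets base)
Total debts = (120 + 620 + 395 + 180 + 555) = 1,870. DTI = 1,870/4,850 = 38.6% > 36% — standard DTI limit exceeded.
Reserves = 8,250/620 = 13.3 months ≥ 3
38.6% falls in the override range (36%–40%), so the compensating-factor test applies.
Override check — reserves: 13.3 mo (ok); score: 703 (ok).
Both override conditions satisfied; DTI exception granted.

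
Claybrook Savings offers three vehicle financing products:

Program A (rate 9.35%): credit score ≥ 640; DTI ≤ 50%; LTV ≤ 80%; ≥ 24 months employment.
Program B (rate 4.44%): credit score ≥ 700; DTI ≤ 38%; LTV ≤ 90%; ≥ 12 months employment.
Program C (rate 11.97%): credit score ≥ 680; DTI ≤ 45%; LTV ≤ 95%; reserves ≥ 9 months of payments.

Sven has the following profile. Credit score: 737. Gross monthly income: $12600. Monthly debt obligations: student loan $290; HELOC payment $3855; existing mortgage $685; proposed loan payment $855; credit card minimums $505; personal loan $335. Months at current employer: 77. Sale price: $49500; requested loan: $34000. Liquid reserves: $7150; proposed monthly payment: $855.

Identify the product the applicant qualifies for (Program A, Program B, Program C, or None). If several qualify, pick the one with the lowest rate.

None

Total debts = (290 + 3,855 + 685 + 855 + 505 + 335) = 6,525; DTI = 6,525/12,600 = 51.8%.
LTV = 34,000/49,500 = 68.7%.
Reserves = 7,150/855 = 8.4 months.
Program A: score 737 ≥ 640; DTI 51.8% > 50%; LTV 68.7% ≤ 80%; employment 77 ≥ 24 mo → does not qualify.
Program B: score 737 ≥ 700; DTI 51.8% > 38%; LTV 68.7% ≤ 90%; employment 77 ≥ 12 mo → does not qualify.
Program C: score 737 ≥ 680; DTI 51.8% > 45%; LTV 68.7% ≤ 95%; reserves 8.4 < 9 mo → does not qualify.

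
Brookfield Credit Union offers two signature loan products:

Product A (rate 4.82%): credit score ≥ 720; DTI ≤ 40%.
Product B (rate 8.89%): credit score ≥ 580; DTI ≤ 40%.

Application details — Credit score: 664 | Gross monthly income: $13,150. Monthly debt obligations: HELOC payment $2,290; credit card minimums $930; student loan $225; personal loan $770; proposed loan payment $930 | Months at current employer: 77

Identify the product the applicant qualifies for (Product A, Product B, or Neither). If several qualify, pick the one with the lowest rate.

Product B

Total debts = (2,290 + 930 + 225 + 770 + 930) = 5,145; DTI = 5,145/13,150 = 39.1%.
Product A: score 664 < 720; DTI 39.1% ≤ 40% → does not qualify.
Product B: score 664 ≥ 580; DTI 39.1% ≤ 40% → qualifies.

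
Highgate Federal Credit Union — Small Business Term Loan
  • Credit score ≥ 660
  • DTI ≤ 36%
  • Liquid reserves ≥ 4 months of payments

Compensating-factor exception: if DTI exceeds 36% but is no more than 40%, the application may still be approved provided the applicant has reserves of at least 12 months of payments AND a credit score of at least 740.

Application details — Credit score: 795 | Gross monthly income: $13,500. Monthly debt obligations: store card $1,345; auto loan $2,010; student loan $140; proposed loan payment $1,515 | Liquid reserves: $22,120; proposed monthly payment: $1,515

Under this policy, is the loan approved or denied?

Credit score 795 ≥ 660 (meets base)
Total debts = (1,345 + 2,010 + 140 + 1,515) = 5,010. DTI = 5,010/13,500 = 37.1% > 36% — standard DTI limit exceeded.
Reserves = 22,120/1,515 = 14.6 months ≥ 4
DTI 37.1% is within the 36%–40% exception band; checking compensating factors.
Reserves 14.6 ≥ 12 months; credit score 795 ≥ 740.
Both compensating conditions met → exception applies.

Approved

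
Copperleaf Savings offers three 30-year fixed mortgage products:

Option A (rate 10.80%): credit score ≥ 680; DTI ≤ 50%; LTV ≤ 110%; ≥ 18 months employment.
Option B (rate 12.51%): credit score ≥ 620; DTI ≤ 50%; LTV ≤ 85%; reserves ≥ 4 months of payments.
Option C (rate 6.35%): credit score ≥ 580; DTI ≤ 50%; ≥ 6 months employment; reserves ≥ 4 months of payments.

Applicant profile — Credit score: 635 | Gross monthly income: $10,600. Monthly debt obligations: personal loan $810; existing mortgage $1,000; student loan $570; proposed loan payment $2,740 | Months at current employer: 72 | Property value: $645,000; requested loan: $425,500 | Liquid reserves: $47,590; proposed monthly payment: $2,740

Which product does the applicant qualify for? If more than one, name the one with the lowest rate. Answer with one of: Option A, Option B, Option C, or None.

Total debts = (810 + 1,000 + 570 + 2,740) = 5,120; DTI = 5,120/10,600 = 48.3%.
LTV = 425,500/645,000 = 66%.
Reserves = 47,590/2,740 = 17.4 months.
Option A: score 635 < 680; DTI 48.3% ≤ 50%; LTV 66% ≤ 110%; employment 72 ≥ 18 mo → does not qualify.
Option B: score 635 ≥ 620; DTI 48.3% ≤ 50%; LTV 66% ≤ 85%; reserves 17.4 ≥ 4 mo → qualifies.
Option C: score 635 ≥ 580; DTI 48.3% ≤ 50%; employment 72 ≥ 6 mo; reserves 17.4 ≥ 4 mo → qualifies.
Qualifying: Option B, Option C. Lowest rate is 6.35% → Option C.

Option C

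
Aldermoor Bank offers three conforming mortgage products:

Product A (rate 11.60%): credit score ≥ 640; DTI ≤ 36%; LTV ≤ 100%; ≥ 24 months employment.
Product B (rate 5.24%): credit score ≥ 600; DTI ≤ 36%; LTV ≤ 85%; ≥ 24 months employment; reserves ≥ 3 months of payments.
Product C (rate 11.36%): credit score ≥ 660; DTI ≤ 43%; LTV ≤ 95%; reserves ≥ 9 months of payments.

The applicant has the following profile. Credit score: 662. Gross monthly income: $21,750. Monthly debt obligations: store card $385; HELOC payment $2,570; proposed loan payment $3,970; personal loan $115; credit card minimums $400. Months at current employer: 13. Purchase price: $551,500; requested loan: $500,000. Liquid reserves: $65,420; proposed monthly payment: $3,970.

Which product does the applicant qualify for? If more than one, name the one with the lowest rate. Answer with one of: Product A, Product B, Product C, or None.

Product C

Total debts = (385 + 2,570 + 3,970 + 115 + 400) = 7,440; DTI = 7,440/21,750 = 34.2%.
LTV = 500,000/551,500 = 90.7%.
Reserves = 65,420/3,970 = 16.5 months.
Product A: score 662 ≥ 640; DTI 34.2% ≤ 36%; LTV 90.7% ≤ 100%; employment 13 < 24 mo → does not qualify.
Product B: score 662 ≥ 600; DTI 34.2% ≤ 36%; LTV 90.7% > 85%; employment 13 < 24 mo; reserves 16.5 ≥ 3 mo → does not qualify.
Product C: score 662 ≥ 660; DTI 34.2% ≤ 43%; LTV 90.7% ≤ 95%; reserves 16.5 ≥ 9 mo → qualifies.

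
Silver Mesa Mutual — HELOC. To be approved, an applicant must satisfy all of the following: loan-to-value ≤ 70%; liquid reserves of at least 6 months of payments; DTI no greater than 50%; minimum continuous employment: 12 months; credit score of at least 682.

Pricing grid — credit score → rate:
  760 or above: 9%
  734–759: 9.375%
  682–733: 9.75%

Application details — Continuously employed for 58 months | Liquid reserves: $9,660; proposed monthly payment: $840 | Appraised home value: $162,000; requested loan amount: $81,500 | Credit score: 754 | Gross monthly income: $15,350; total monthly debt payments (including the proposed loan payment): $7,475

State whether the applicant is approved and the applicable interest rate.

Approved at 9.375%

Credit score 754 ≥ 682 (meets minimum)
Loan-to-value = 81,500/162,000 = 50.3% — pass (70% max)
DTI = 7,475/15,350 = 48.7% ≤ 50%
Employment 58 ≥ 12 months
Reserves: 9,660 ÷ 840 = 11.5 months (meets 6-month minimum)
All requirements met. Score 754 falls in the 734–759 tier → 9.375%.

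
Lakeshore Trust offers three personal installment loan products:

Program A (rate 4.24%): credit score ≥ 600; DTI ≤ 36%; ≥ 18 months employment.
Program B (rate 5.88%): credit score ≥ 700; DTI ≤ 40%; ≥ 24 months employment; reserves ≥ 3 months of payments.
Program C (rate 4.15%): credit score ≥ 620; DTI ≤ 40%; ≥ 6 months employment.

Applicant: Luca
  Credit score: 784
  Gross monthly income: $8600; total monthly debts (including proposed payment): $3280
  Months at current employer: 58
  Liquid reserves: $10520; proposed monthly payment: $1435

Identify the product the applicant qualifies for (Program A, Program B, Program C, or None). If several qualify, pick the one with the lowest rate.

DTI = 3,280/8,600 = 38.1%.
Reserves = 10,520/1,435 = 7.3 months.
Program A: score 784 ≥ 600; DTI 38.1% > 36%; employment 58 ≥ 18 mo → does not qualify.
Program B: score 784 ≥ 700; DTI 38.1% ≤ 40%; employment 58 ≥ 24 mo; reserves 7.3 ≥ 3 mo → qualifies.
Program C: score 784 ≥ 620; DTI 38.1% ≤ 40%; employment 58 ≥ 6 mo → qualifies.
Qualifying: Program B, Program C. Lowest rate is 4.15% → Program C.

Program C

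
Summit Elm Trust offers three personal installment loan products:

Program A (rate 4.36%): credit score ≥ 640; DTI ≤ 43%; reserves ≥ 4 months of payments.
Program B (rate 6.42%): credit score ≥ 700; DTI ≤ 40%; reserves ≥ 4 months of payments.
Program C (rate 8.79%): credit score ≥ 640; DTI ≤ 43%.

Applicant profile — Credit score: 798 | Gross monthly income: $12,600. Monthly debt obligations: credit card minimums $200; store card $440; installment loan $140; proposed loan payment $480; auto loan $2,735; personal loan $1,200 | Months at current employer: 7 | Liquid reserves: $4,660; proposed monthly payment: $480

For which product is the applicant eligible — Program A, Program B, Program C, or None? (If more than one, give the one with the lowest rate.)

Total debts = (200 + 440 + 140 + 480 + 2,735 + 1,200) = 5,195; DTI = 5,195/12,600 = 41.2%.
Reserves = 4,660/480 = 9.7 months.
Program A: score 798 ≥ 640; DTI 41.2% ≤ 43%; reserves 9.7 ≥ 4 mo → qualifies.
Program B: score 798 ≥ 700; DTI 41.2% > 40%; reserves 9.7 ≥ 4 mo → does not qualify.
Program C: score 798 ≥ 640; DTI 41.2% ≤ 43% → qualifies.
Qualifying: Program A, Program C. Lowest rate is 4.36% → Program A.

Program A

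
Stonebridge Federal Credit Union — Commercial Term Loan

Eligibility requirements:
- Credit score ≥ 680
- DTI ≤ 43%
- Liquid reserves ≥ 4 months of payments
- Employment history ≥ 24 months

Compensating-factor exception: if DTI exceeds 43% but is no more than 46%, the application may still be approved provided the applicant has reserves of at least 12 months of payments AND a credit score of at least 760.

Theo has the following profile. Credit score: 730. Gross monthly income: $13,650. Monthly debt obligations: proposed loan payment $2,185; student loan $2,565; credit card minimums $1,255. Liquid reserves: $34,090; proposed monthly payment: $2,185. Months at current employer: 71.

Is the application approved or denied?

Denied

Credit score 730 ≥ 680 (meets base)
Total debts = (2,185 + 2,565 + 1,255) = 6,005. DTI: 6,005 ÷ 13,650 = 44%, over the 43% base limit.
Liquid reserves cover 34,090/2,185 = 15.6 months — ≥ 4 required
Employment 71 ≥ 24 months
44% falls in the override range (43%–46%), so the compensating-factor test applies.
Override check — reserves: 15.6 mo (ok); score: 730 (below 760).
Override conditions not both satisfied; exception does not apply.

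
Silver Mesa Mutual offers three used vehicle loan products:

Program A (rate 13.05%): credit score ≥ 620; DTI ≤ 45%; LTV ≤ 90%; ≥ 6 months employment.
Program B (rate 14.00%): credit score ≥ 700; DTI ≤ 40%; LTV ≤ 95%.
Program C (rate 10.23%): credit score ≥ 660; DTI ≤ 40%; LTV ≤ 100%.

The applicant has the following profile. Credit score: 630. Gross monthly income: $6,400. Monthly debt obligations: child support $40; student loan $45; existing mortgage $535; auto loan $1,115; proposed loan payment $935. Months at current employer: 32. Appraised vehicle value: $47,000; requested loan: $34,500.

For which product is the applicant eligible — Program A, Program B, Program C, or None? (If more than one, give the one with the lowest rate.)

Total debts = (40 + 45 + 535 + 1,115 + 935) = 2,670; DTI = 2,670/6,400 = 41.7%.
LTV = 34,500/47,000 = 73.4%.
Program A: score 630 ≥ 620; DTI 41.7% ≤ 45%; LTV 73.4% ≤ 90%; employment 32 ≥ 6 mo → qualifies.
Program B: score 630 < 700; DTI 41.7% > 40%; LTV 73.4% ≤ 95% → does not qualify.
Program C: score 630 < 660; DTI 41.7% > 40%; LTV 73.4% ≤ 100% → does not qualify.

Program A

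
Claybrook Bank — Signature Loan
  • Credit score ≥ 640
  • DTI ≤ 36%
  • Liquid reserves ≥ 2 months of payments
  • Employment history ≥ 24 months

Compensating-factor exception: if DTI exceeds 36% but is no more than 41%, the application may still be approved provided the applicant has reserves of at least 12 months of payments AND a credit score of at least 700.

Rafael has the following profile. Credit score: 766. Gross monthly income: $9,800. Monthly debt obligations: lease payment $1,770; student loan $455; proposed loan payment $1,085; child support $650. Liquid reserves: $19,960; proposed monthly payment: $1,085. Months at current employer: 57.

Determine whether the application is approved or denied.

Credit score 766 ≥ 640 (meets base)
Total debts = (1,770 + 455 + 1,085 + 650) = 3,960. DTI: 3,960 ÷ 9,800 = 40.4%, over the 36% base limit.
Liquid reserves cover 19,960/1,085 = 18.4 months — ≥ 2 required
Employment 57 ≥ 24 months
DTI 40.4% is within the 36%–41% exception band; checking compensating factors.
Override check — reserves: 18.4 mo (ok); score: 766 (ok).
Both override conditions satisfied; DTI exception granted.

Approved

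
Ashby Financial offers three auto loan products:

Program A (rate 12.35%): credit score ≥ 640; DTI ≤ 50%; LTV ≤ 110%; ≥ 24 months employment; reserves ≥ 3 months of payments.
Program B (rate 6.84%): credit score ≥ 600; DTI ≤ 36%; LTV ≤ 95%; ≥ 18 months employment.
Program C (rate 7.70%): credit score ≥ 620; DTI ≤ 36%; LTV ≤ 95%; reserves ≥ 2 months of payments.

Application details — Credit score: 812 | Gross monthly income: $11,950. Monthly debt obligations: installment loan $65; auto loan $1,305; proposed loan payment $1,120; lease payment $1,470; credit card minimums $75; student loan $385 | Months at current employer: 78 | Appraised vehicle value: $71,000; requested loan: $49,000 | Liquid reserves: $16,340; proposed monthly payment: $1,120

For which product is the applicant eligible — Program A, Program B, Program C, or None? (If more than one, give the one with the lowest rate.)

Program A

Total debts = (65 + 1,305 + 1,120 + 1,470 + 75 + 385) = 4,420; DTI = 4,420/11,950 = 37%.
LTV = 49,000/71,000 = 69%.
Reserves = 16,340/1,120 = 14.6 months.
Program A: score 812 ≥ 640; DTI 37% ≤ 50%; LTV 69% ≤ 110%; employment 78 ≥ 24 mo; reserves 14.6 ≥ 3 mo → qualifies.
Program B: score 812 ≥ 600; DTI 37% > 36%; LTV 69% ≤ 95%; employment 78 ≥ 18 mo → does not qualify.
Program C: score 812 ≥ 620; DTI 37% > 36%; LTV 69% ≤ 95%; reserves 14.6 ≥ 2 mo → does not qualify.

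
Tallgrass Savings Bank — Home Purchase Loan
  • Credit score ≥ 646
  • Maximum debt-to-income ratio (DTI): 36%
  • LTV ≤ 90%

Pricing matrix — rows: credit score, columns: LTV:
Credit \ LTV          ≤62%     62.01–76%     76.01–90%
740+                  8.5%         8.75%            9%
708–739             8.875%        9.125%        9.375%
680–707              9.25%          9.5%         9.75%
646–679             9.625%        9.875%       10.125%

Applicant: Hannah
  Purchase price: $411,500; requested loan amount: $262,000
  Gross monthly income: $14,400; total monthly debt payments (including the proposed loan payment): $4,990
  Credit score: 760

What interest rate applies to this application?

Credit score 760 ≥ 646; DTI: 4,990 ÷ 14,400 = 34.7%, within the 36% cap
LTV = 262,000/411,500 = 63.7% ≤ 90%
Credit 760 → row 740+; LTV 63.7% → column 62.01–76%. Grid cell → 8.75%.

8.75%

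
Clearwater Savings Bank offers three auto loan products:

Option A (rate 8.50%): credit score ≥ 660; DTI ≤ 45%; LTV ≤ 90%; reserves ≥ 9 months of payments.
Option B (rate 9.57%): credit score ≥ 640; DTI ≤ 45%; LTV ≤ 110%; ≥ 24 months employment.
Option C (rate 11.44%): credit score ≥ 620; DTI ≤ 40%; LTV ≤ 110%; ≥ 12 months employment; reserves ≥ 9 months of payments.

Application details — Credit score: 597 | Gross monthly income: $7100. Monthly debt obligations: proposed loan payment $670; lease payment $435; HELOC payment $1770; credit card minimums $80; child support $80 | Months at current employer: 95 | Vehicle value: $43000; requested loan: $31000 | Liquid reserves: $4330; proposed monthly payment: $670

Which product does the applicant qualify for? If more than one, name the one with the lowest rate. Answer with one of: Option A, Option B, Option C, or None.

Total debts = (670 + 435 + 1,770 + 80 + 80) = 3,035; DTI = 3,035/7,100 = 42.7%.
LTV = 31,000/43,000 = 72.1%.
Reserves = 4,330/670 = 6.5 months.
Option A: score 597 < 660; DTI 42.7% ≤ 45%; LTV 72.1% ≤ 90%; reserves 6.5 < 9 mo → does not qualify.
Option B: score 597 < 640; DTI 42.7% ≤ 45%; LTV 72.1% ≤ 110%; employment 95 ≥ 24 mo → does not qualify.
Option C: score 597 < 620; DTI 42.7% > 40%; LTV 72.1% ≤ 110%; employment 95 ≥ 12 mo; reserves 6.5 < 9 mo → does not qualify.

None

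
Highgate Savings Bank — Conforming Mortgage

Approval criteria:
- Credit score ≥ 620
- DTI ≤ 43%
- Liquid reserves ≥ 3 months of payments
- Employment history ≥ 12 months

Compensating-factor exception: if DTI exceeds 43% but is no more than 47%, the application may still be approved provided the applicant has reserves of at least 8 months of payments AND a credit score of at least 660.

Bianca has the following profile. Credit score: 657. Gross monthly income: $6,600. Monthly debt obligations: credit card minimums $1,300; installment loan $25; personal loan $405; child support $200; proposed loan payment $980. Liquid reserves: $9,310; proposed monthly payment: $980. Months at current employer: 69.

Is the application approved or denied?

Credit score 657 ≥ 620 (meets base)
Total debts = (1,300 + 25 + 405 + 200 + 980) = 2,910. DTI: 2,910 ÷ 6,600 = 44.1%, over the 43% base limit.
Liquid reserves cover 9,310/980 = 9.5 months — ≥ 3 required
Employment 69 ≥ 12 months
DTI 44.1% is within the 43%–47% exception band; checking compensating factors.
Override check — reserves: 9.5 mo (ok); score: 657 (below 660).
Override conditions not both satisfied; exception does not apply.

Denied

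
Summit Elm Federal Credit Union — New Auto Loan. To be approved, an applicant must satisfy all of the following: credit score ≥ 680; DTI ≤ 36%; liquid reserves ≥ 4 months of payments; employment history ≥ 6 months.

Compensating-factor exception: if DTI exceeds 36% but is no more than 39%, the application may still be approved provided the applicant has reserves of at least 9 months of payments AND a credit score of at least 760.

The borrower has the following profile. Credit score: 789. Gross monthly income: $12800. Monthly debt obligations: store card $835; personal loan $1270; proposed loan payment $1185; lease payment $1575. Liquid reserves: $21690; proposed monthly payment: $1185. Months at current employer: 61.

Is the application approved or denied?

Credit score 789 ≥ 680 (meets base)
Total debts = (835 + 1,270 + 1,185 + 1,575) = 4,865. DTI = 4,865/12,800 = 38% > 36% — standard DTI limit exceeded.
Liquid reserves cover 21,690/1,185 = 18.3 months — ≥ 4 required
Employment 61 ≥ 6 months
38% falls in the override range (36%–39%), so the compensating-factor test applies.
Override check — reserves: 18.3 mo (ok); score: 789 (ok).
Both compensating conditions met → exception applies.

Approved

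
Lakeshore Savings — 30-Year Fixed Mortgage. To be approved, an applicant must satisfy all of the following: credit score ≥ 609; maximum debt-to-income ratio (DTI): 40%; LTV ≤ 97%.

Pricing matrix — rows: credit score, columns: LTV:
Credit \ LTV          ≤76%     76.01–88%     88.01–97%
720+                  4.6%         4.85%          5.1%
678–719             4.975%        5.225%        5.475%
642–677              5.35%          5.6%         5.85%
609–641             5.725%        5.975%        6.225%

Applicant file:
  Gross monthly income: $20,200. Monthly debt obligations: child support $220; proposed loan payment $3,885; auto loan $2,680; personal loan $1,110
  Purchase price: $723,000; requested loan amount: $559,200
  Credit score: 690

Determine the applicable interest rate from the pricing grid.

Credit score 690 ≥ 609; Total monthly debts = (220 + 3,885 + 2,680 + 1,110) = 7,895. Debt-to-income = 7,895/20,200 = 39.1% — meets 40% limit
Loan-to-value = 559,200/723,000 = 77.3% — pass (97% max)
Credit 690 → row 678–719; LTV 77.3% → column 76.01–88%. Grid cell → 5.225%.

5.225%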